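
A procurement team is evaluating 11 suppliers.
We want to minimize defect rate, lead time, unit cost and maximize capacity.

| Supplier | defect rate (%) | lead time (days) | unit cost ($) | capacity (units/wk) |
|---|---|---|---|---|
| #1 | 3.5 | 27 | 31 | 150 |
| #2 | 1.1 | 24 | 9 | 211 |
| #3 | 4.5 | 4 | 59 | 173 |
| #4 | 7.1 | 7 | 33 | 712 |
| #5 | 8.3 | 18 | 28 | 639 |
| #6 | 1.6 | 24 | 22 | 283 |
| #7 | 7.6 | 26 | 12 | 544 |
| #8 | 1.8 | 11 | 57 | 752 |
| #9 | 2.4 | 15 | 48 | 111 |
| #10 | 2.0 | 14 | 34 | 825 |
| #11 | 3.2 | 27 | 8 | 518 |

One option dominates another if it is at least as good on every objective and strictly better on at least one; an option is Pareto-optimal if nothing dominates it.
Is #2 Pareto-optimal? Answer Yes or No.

#1: worse on defect rate (3.5 vs 1.1).
#3: worse on defect rate (4.5 vs 1.1).
#4: worse on defect rate (7.1 vs 1.1).
#5: worse on defect rate (8.3 vs 1.1).
#6: worse on defect rate (1.6 vs 1.1).
#7: worse on defect rate (7.6 vs 1.1).
#8: worse on defect rate (1.8 vs 1.1).
#9: worse on defect rate (2.4 vs 1.1).
#10: worse on defect rate (2.0 vs 1.1).
#11: worse on defect rate (3.2 vs 1.1).
No option is at least as good as #2 on every objective and strictly better on one.

Yes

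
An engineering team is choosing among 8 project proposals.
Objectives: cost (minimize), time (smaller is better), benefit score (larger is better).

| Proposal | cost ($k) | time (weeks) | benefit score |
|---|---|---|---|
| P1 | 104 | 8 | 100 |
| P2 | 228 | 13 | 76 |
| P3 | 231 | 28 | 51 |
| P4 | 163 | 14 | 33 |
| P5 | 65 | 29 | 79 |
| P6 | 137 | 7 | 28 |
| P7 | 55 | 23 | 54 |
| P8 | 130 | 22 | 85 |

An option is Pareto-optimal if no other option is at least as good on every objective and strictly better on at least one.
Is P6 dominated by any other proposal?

P1: worse on time (8 vs 7).
P2: worse on cost (228 vs 137).
P3: worse on cost (231 vs 137).
P4: worse on cost (163 vs 137).
P5: worse on time (29 vs 7).
P7: worse on time (23 vs 7).
P8: worse on time (22 vs 7).
No option is at least as good as P6 on every objective and strictly better on one.

No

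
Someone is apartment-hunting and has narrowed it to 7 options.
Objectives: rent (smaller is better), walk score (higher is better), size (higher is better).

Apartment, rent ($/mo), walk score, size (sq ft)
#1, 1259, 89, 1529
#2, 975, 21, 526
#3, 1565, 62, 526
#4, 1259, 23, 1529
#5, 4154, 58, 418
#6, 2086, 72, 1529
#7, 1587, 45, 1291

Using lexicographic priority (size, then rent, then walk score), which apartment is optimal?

First maximize size: best is 1529, kept {#1, #4, #6}.
Then minimize rent: best is 1259, kept {#1, #4}.
Then maximize walk score: best is 89, kept {#1}.

#1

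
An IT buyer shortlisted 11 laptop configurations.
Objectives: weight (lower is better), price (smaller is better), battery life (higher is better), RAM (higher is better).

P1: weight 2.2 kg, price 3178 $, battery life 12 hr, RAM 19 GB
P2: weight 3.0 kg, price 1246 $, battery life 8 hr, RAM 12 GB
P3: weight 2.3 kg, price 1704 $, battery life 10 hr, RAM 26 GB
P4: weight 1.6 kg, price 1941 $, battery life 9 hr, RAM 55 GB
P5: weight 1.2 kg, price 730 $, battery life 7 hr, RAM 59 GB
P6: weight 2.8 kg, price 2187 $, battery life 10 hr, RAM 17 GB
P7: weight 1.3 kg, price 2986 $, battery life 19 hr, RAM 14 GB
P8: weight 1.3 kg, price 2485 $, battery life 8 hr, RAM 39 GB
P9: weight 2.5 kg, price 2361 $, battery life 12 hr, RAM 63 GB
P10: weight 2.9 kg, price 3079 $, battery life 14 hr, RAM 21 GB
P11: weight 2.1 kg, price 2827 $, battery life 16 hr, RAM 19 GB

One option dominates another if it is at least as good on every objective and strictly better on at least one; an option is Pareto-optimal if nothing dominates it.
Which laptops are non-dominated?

P1: dominated by P11 (weight 2.1≤2.2, price 2827≤3178, battery life 16≥12, RAM 19≥19).
P2: not dominated.
P3: not dominated.
P4: not dominated.
P5: not dominated (best weight).
P6: dominated by P3 (weight 2.3≤2.8, price 1704≤2187, battery life 10≥10, RAM 26≥17).
P7: not dominated (best battery life).
P8: not dominated.
P9: not dominated (best RAM).
P10: not dominated.
P11: not dominated.

P2, P3, P4, P5, P7, P8, P9, P10, P11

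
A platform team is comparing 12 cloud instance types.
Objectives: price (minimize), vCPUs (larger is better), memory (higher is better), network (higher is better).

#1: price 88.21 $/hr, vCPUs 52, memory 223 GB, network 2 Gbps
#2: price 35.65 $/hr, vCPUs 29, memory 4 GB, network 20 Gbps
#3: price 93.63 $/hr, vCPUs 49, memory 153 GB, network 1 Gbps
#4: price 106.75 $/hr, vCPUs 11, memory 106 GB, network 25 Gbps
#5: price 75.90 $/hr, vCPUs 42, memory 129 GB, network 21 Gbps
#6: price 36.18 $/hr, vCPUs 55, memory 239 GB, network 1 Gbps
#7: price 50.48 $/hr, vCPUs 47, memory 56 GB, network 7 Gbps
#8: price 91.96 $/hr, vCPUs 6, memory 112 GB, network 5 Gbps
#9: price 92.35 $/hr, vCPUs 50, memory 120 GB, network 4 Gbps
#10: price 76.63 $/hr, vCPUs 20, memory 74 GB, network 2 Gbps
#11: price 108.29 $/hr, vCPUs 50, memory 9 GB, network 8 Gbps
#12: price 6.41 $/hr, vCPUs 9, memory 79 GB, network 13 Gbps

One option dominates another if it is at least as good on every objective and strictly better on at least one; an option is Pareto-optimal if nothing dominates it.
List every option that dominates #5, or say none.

none

#1: worse on price (88.21 vs 75.90).
#2: worse on vCPUs (29 vs 42).
#3: worse on price (93.63 vs 75.90).
#4: worse on price (106.75 vs 75.90).
#6: worse on network (1 vs 21).
#7: worse on memory (56 vs 129).
#8: worse on price (91.96 vs 75.90).
#9: worse on price (92.35 vs 75.90).
#10: worse on price (76.63 vs 75.90).
#11: worse on price (108.29 vs 75.90).
#12: worse on vCPUs (9 vs 42).
No option dominates #5.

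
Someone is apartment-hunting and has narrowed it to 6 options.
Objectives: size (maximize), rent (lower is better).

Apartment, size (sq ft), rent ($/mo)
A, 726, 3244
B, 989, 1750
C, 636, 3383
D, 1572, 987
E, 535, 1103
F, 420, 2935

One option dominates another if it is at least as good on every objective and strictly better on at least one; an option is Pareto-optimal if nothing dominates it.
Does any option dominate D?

A: worse on size (726 vs 1572).
B: worse on size (989 vs 1572).
C: worse on size (636 vs 1572).
E: worse on size (535 vs 1572).
F: worse on size (420 vs 1572).
No option is at least as good as D on every objective and strictly better on one.

No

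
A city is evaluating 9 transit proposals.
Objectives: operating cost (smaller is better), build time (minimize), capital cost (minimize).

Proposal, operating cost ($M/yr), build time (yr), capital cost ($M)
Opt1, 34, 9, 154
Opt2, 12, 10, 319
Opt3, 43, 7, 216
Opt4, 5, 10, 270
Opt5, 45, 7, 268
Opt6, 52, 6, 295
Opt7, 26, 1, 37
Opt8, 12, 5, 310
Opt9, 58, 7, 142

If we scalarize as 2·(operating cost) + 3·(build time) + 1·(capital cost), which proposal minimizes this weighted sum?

Opt1: 2·34 + 3·9 + 1·154 = 249
Opt2: 2·12 + 3·10 + 1·319 = 373
Opt3: 2·43 + 3·7 + 1·216 = 323
Opt4: 2·5 + 3·10 + 1·270 = 310
Opt5: 2·45 + 3·7 + 1·268 = 379
Opt6: 2·52 + 3·6 + 1·295 = 417
Opt7: 2·26 + 3·1 + 1·37 = 92
Opt8: 2·12 + 3·5 + 1·310 = 349
Opt9: 2·58 + 3·7 + 1·142 = 279
Lowest: Opt7 at 92.

Opt7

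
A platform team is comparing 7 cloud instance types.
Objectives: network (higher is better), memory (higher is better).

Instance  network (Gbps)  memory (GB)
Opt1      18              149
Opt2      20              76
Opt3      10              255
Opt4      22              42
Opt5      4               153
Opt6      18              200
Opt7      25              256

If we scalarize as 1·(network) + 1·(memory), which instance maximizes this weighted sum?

Opt7

Opt1: 1·18 + 1·149 = 167
Opt2: 1·20 + 1·76 = 96
Opt3: 1·10 + 1·255 = 265
Opt4: 1·22 + 1·42 = 64
Opt5: 1·4 + 1·153 = 157
Opt6: 1·18 + 1·200 = 218
Opt7: 1·25 + 1·256 = 281
Highest: Opt7 at 281.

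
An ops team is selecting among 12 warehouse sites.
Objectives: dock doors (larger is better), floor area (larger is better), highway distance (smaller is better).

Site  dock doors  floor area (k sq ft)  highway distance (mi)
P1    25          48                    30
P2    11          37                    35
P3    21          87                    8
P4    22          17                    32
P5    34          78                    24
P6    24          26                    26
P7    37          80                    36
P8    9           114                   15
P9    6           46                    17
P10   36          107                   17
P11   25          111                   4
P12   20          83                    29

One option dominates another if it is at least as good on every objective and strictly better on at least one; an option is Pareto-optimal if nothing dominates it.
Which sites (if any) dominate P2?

P1: dock doors 25≥11, floor area 48≥37, highway distance 30≤35 — dominates P2.
P3: dock doors 21≥11, floor area 87≥37, highway distance 8≤35 — dominates P2.
P5: dock doors 34≥11, floor area 78≥37, highway distance 24≤35 — dominates P2.
P10: dock doors 36≥11, floor area 107≥37, highway distance 17≤35 — dominates P2.
P11: dock doors 25≥11, floor area 111≥37, highway distance 4≤35 — dominates P2.
P12: dock doors 20≥11, floor area 83≥37, highway distance 29≤35 — dominates P2.
Others (P4, P6, P7, P8, P9) are each worse than P2 on at least one objective.

P1, P3, P5, P10, P11, P12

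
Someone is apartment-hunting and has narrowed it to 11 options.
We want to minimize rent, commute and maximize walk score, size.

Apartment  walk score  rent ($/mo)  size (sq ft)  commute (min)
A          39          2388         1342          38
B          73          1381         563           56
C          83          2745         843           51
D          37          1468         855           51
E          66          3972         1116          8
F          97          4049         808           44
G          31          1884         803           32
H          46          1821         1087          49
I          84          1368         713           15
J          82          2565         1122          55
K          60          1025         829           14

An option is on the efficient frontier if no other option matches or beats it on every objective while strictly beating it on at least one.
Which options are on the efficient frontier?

A, C, D, E, F, H, I, J, K

A: not dominated (best size).
B: dominated by I (walk score 84≥73, rent 1368≤1381, size 713≥563, commute 15≤56).
C: not dominated.
D: not dominated.
E: not dominated (best commute).
F: not dominated (best walk score).
G: dominated by K (walk score 60≥31, rent 1025≤1884, size 829≥803, commute 14≤32).
H: not dominated.
I: not dominated.
J: not dominated.
K: not dominated (best rent).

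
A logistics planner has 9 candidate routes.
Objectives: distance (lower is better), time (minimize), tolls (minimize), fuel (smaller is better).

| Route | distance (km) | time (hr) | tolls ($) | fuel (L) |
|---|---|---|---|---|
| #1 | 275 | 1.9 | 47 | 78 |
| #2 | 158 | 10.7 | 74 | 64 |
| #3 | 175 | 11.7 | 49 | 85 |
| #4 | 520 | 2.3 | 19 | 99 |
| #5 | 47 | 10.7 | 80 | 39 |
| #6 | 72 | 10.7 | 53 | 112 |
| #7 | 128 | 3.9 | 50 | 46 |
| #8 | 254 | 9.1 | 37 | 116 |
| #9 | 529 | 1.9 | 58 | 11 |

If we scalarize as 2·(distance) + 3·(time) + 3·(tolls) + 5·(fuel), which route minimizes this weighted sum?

#1: 2·275 + 3·1.9 + 3·47 + 5·78 = 1086.7
#2: 2·158 + 3·10.7 + 3·74 + 5·64 = 890.1
#3: 2·175 + 3·11.7 + 3·49 + 5·85 = 957.1
#4: 2·520 + 3·2.3 + 3·19 + 5·99 = 1598.9
#5: 2·47 + 3·10.7 + 3·80 + 5·39 = 561.1
#6: 2·72 + 3·10.7 + 3·53 + 5·112 = 895.1
#7: 2·128 + 3·3.9 + 3·50 + 5·46 = 647.7
#8: 2·254 + 3·9.1 + 3·37 + 5·116 = 1226.3
#9: 2·529 + 3·1.9 + 3·58 + 5·11 = 1292.7
Lowest: #5 at 561.1.

#5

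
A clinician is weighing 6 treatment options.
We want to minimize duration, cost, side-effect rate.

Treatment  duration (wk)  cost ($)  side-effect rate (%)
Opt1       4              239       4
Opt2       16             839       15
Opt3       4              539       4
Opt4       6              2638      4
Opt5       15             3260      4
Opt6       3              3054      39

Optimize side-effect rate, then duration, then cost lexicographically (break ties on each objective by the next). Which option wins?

First minimize side-effect rate: best is 4, kept {Opt1, Opt3, Opt4, Opt5}.
Then minimize duration: best is 4, kept {Opt1, Opt3}.
Then minimize cost: best is 239, kept {Opt1}.

Opt1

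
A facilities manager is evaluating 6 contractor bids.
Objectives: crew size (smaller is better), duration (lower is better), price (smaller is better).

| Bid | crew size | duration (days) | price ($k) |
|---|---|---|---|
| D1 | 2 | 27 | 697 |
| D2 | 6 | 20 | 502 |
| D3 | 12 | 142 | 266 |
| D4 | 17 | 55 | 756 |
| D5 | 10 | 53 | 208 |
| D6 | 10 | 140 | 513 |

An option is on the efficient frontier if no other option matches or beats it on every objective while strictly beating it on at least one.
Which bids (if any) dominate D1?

D2: worse on crew size (6 vs 2).
D3: worse on crew size (12 vs 2).
D4: worse on crew size (17 vs 2).
D5: worse on crew size (10 vs 2).
D6: worse on crew size (10 vs 2).
No option dominates D1.

none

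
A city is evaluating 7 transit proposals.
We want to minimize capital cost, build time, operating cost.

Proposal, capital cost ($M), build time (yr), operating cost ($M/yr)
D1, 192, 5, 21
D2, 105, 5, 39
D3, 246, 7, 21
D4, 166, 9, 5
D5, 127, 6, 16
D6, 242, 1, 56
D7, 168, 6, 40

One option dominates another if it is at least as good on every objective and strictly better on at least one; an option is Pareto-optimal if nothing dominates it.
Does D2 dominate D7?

Yes

D2 vs D7: capital cost 105≤168, build time 5≤6, operating cost 39≤40 — D2 is at least as good on every objective with at least one strict improvement.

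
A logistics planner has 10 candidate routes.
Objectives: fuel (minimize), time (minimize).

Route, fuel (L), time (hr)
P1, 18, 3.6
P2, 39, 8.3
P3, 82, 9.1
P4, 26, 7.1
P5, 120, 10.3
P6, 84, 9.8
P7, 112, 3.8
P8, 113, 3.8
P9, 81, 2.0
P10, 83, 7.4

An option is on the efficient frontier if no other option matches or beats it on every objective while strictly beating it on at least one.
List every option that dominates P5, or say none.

P1: fuel 18≤120, time 3.6≤10.3 — dominates P5.
P2: fuel 39≤120, time 8.3≤10.3 — dominates P5.
P3: fuel 82≤120, time 9.1≤10.3 — dominates P5.
P4: fuel 26≤120, time 7.1≤10.3 — dominates P5.
P6: fuel 84≤120, time 9.8≤10.3 — dominates P5.
P7: fuel 112≤120, time 3.8≤10.3 — dominates P5.
P8: fuel 113≤120, time 3.8≤10.3 — dominates P5.
P9: fuel 81≤120, time 2.0≤10.3 — dominates P5.
P10: fuel 83≤120, time 7.4≤10.3 — dominates P5.

P1, P2, P3, P4, P6, P7, P8, P9, P10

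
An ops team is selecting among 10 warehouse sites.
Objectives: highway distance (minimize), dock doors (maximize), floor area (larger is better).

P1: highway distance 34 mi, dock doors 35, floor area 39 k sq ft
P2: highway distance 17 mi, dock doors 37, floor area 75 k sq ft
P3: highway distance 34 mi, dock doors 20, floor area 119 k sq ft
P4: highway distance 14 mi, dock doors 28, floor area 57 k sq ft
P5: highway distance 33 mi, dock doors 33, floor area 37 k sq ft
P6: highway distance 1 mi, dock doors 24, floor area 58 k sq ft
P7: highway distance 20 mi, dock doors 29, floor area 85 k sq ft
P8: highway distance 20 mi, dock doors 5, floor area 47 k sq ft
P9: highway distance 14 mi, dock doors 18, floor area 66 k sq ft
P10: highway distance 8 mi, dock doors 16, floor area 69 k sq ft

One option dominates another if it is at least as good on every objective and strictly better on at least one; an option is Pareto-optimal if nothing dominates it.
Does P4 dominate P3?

No

P4 vs P3: P4 is worse on floor area (57 vs 119), so it does not dominate P3.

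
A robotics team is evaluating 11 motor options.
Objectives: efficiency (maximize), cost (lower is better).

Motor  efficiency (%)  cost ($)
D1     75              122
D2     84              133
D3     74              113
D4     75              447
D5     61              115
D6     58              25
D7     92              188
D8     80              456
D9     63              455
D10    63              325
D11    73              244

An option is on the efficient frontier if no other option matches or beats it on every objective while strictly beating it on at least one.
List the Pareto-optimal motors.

D1, D2, D3, D6, D7

D1: not dominated.
D2: not dominated.
D3: not dominated.
D4: dominated by D1 (efficiency 75≥75, cost 122≤447).
D5: dominated by D3 (efficiency 74≥61, cost 113≤115).
D6: not dominated (best cost).
D7: not dominated (best efficiency).
D8: dominated by D2 (efficiency 84≥80, cost 133≤456).
D9: dominated by D1 (efficiency 75≥63, cost 122≤455).
D10: dominated by D1 (efficiency 75≥63, cost 122≤325).
D11: dominated by D1 (efficiency 75≥73, cost 122≤244).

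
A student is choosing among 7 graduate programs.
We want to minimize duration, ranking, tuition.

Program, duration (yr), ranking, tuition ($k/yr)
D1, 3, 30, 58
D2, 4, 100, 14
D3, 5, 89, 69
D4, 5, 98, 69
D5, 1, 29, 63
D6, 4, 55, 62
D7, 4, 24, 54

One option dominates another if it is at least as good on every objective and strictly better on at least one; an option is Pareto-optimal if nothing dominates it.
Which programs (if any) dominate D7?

none

D1: worse on ranking (30 vs 24).
D2: worse on ranking (100 vs 24).
D3: worse on duration (5 vs 4).
D4: worse on duration (5 vs 4).
D5: worse on ranking (29 vs 24).
D6: worse on ranking (55 vs 24).
No option dominates D7.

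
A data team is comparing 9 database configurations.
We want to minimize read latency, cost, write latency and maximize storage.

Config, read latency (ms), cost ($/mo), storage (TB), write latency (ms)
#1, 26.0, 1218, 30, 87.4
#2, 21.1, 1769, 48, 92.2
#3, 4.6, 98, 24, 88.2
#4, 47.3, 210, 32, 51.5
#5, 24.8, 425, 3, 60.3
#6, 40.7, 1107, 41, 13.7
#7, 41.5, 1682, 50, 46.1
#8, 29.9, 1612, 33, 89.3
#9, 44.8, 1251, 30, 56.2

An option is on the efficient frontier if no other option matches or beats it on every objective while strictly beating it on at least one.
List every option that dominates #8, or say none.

none

#1: worse on storage (30 vs 33).
#2: worse on cost (1769 vs 1612).
#3: worse on storage (24 vs 33).
#4: worse on read latency (47.3 vs 29.9).
#5: worse on storage (3 vs 33).
#6: worse on read latency (40.7 vs 29.9).
#7: worse on read latency (41.5 vs 29.9).
#9: worse on read latency (44.8 vs 29.9).
No option dominates #8.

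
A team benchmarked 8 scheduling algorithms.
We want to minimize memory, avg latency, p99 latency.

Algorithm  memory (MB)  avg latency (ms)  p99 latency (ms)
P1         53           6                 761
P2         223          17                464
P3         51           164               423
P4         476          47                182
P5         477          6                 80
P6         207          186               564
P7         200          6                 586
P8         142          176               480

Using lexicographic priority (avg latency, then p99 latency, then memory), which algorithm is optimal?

First minimize avg latency: best is 6, kept {P1, P5, P7}.
Then minimize p99 latency: best is 80, kept {P5}.

P5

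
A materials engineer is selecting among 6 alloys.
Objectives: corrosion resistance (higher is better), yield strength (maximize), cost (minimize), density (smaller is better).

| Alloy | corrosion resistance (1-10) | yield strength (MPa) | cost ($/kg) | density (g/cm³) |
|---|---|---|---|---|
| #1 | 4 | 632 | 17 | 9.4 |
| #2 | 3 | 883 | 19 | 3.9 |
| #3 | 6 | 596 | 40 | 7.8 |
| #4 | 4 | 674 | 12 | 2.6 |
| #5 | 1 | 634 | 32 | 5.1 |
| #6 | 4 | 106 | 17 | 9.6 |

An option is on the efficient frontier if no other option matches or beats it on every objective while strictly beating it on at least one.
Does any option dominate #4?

#1: worse on yield strength (632 vs 674).
#2: worse on corrosion resistance (3 vs 4).
#3: worse on yield strength (596 vs 674).
#5: worse on corrosion resistance (1 vs 4).
#6: worse on yield strength (106 vs 674).
No option is at least as good as #4 on every objective and strictly better on one.

No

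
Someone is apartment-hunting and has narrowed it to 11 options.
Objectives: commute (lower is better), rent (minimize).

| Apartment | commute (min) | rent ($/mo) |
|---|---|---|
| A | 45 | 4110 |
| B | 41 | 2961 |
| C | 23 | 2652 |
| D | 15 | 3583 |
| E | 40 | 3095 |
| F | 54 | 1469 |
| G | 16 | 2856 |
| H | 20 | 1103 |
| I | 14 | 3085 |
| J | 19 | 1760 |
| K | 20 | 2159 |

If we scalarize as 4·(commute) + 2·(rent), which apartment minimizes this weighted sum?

H

A: 4·45 + 2·4110 = 8400
B: 4·41 + 2·2961 = 6086
C: 4·23 + 2·2652 = 5396
D: 4·15 + 2·3583 = 7226
E: 4·40 + 2·3095 = 6350
F: 4·54 + 2·1469 = 3154
G: 4·16 + 2·2856 = 5776
H: 4·20 + 2·1103 = 2286
I: 4·14 + 2·3085 = 6226
J: 4·19 + 2·1760 = 3596
K: 4·20 + 2·2159 = 4398
Lowest: H at 2286.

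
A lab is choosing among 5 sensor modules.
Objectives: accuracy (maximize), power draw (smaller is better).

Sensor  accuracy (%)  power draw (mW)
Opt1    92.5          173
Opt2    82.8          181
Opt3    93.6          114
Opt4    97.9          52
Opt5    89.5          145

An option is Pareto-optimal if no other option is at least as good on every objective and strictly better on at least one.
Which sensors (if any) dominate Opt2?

Opt1: accuracy 92.5≥82.8, power draw 173≤181 — dominates Opt2.
Opt3: accuracy 93.6≥82.8, power draw 114≤181 — dominates Opt2.
Opt4: accuracy 97.9≥82.8, power draw 52≤181 — dominates Opt2.
Opt5: accuracy 89.5≥82.8, power draw 145≤181 — dominates Opt2.

Opt1, Opt3, Opt4, Opt5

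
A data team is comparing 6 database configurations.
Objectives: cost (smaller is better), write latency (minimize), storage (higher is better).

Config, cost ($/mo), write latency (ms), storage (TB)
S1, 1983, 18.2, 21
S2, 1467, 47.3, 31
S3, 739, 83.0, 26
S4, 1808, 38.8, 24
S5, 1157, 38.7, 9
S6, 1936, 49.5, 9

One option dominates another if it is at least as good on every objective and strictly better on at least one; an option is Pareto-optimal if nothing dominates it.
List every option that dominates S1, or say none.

none

S2: worse on write latency (47.3 vs 18.2).
S3: worse on write latency (83.0 vs 18.2).
S4: worse on write latency (38.8 vs 18.2).
S5: worse on write latency (38.7 vs 18.2).
S6: worse on write latency (49.5 vs 18.2).
No option dominates S1.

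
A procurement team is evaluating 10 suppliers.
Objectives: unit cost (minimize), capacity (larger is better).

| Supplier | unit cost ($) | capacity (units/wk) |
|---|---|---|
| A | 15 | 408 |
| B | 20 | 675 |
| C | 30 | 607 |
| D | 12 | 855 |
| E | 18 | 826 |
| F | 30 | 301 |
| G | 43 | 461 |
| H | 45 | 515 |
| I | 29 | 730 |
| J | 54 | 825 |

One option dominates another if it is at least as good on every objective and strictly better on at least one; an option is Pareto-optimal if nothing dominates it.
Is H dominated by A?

A vs H: A is worse on capacity (408 vs 515), so it does not dominate H.

No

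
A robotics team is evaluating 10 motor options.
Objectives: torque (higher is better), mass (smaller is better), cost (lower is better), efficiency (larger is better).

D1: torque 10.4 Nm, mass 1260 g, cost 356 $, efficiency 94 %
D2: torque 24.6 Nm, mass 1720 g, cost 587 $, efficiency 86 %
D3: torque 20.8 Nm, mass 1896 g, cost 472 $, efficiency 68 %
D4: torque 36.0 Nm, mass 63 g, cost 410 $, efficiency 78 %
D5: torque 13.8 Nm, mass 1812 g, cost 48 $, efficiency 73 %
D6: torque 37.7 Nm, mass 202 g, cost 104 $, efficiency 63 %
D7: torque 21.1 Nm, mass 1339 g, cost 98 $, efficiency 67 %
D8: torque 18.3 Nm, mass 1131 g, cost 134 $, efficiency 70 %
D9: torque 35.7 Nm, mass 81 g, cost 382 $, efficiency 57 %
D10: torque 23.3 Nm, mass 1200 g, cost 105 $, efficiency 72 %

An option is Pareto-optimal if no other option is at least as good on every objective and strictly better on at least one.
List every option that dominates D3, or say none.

D4, D10

D4: torque 36.0≥20.8, mass 63≤1896, cost 410≤472, efficiency 78≥68 — dominates D3.
D10: torque 23.3≥20.8, mass 1200≤1896, cost 105≤472, efficiency 72≥68 — dominates D3.
Others (D1, D2, D5, D6, D7, D8, D9) are each worse than D3 on at least one objective.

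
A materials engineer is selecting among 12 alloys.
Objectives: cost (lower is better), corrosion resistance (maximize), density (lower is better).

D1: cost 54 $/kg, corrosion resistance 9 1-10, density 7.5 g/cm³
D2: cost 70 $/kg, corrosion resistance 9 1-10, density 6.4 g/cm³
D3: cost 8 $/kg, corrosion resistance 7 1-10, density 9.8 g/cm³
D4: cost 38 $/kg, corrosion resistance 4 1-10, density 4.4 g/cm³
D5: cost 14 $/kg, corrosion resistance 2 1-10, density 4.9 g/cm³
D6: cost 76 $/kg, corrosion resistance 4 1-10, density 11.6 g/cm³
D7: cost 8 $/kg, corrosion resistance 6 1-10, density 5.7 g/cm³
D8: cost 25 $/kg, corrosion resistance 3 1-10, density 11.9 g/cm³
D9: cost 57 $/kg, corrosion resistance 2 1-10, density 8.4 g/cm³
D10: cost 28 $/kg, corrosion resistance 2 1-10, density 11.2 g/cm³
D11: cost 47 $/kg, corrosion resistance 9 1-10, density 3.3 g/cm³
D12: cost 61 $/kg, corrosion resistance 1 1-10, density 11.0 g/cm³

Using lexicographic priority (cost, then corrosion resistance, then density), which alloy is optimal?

D3

First minimize cost: best is 8, kept {D3, D7}.
Then maximize corrosion resistance: best is 7, kept {D3}.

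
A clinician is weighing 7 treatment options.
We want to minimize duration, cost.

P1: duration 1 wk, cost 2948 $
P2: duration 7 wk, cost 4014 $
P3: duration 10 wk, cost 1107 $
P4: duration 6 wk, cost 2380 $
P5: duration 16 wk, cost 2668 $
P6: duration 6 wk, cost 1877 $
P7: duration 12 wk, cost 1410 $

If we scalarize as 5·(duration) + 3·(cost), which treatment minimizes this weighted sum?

P3

P1: 5·1 + 3·2948 = 8849
P2: 5·7 + 3·4014 = 12077
P3: 5·10 + 3·1107 = 3371
P4: 5·6 + 3·2380 = 7170
P5: 5·16 + 3·2668 = 8084
P6: 5·6 + 3·1877 = 5661
P7: 5·12 + 3·1410 = 4290
Lowest: P3 at 3371.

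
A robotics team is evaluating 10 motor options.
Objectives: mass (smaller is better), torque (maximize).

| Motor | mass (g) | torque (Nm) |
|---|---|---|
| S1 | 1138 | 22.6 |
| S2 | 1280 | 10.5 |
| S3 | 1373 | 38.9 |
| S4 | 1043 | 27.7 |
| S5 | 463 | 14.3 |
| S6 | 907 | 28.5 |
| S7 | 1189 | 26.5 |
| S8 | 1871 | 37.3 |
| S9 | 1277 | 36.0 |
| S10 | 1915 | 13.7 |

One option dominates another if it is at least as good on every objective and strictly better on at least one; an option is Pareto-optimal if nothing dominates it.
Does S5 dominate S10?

S5 vs S10: mass 463≤1915, torque 14.3≥13.7 — S5 is at least as good on every objective with at least one strict improvement.

Yes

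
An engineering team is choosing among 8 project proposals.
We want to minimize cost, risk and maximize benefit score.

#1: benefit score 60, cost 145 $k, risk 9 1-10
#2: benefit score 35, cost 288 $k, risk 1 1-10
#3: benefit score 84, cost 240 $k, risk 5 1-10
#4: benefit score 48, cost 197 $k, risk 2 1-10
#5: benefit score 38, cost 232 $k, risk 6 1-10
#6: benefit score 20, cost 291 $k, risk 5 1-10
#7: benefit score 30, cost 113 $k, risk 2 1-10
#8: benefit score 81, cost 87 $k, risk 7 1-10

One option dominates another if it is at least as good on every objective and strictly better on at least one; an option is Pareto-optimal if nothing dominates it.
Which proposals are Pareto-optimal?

#1: dominated by #8 (benefit score 81≥60, cost 87≤145, risk 7≤9).
#2: not dominated (best risk).
#3: not dominated (best benefit score).
#4: not dominated.
#5: dominated by #4 (benefit score 48≥38, cost 197≤232, risk 2≤6).
#6: dominated by #2 (benefit score 35≥20, cost 288≤291, risk 1≤5).
#7: not dominated.
#8: not dominated (best cost).

#2, #3, #4, #7, #8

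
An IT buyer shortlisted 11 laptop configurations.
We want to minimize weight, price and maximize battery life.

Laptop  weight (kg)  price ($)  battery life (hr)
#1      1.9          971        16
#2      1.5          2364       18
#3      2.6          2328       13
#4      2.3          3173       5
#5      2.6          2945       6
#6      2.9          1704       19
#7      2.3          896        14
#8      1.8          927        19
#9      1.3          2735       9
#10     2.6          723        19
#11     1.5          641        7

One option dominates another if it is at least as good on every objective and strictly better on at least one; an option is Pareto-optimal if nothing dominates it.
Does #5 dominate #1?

#5 vs #1: #5 is worse on weight (2.6 vs 1.9), so it does not dominate #1.

No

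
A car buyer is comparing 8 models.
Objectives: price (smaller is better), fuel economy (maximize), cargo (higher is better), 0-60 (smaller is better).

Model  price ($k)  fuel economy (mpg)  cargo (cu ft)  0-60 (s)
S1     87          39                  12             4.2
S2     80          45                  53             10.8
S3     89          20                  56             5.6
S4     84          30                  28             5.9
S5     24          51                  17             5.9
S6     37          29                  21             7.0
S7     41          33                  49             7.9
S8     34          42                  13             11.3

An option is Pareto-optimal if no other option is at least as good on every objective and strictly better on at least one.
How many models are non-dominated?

S1: not dominated (best 0-60).
S2: not dominated.
S3: not dominated (best cargo).
S4: not dominated.
S5: not dominated (best price).
S6: not dominated.
S7: not dominated.
S8: dominated by S5 (price 24≤34, fuel economy 51≥42, cargo 17≥13, 0-60 5.9≤11.3).
Pareto-optimal: S1, S2, S3, S4, S5, S6, S7 → 7.

7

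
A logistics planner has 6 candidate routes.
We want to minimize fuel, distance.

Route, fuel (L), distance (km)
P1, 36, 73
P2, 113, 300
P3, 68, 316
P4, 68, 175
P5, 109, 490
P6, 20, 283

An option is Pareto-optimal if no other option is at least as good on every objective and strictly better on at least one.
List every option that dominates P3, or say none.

P1: fuel 36≤68, distance 73≤316 — dominates P3.
P4: fuel 68≤68, distance 175≤316 — dominates P3.
P6: fuel 20≤68, distance 283≤316 — dominates P3.
Others (P2, P5) are each worse than P3 on at least one objective.

P1, P4, P6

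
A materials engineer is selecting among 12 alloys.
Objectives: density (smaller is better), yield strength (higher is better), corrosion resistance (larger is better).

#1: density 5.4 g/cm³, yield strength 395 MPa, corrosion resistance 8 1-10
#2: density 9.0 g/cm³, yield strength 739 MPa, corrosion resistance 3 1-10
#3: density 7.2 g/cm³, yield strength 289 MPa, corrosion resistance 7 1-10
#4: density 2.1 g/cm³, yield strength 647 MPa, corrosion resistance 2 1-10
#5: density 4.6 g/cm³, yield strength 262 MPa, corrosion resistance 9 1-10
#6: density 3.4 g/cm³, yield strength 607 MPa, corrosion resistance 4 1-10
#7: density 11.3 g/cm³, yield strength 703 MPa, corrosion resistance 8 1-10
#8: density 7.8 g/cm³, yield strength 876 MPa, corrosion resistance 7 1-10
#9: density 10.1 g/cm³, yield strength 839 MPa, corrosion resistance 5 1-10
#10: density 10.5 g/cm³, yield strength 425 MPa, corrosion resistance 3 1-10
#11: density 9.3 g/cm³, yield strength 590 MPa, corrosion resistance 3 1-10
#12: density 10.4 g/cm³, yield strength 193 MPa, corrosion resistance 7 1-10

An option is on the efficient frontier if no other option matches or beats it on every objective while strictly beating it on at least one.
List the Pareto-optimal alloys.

#1: not dominated.
#2: dominated by #8 (density 7.8≤9.0, yield strength 876≥739, corrosion resistance 7≥3).
#3: dominated by #1 (density 5.4≤7.2, yield strength 395≥289, corrosion resistance 8≥7).
#4: not dominated (best density).
#5: not dominated (best corrosion resistance).
#6: not dominated.
#7: not dominated.
#8: not dominated (best yield strength).
#9: dominated by #8 (density 7.8≤10.1, yield strength 876≥839, corrosion resistance 7≥5).
#10: dominated by #2 (density 9.0≤10.5, yield strength 739≥425, corrosion resistance 3≥3).
#11: dominated by #2 (density 9.0≤9.3, yield strength 739≥590, corrosion resistance 3≥3).
#12: dominated by #1 (density 5.4≤10.4, yield strength 395≥193, corrosion resistance 8≥7).

#1, #4, #5, #6, #7, #8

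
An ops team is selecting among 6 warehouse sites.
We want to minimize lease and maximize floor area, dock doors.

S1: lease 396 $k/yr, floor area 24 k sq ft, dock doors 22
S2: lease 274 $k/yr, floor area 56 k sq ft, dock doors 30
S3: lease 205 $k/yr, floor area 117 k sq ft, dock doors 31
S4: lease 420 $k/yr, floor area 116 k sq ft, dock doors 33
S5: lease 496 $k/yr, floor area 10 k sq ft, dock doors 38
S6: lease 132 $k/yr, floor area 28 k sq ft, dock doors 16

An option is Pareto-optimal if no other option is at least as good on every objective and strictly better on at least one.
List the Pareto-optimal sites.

S3, S4, S5, S6

S1: dominated by S2 (lease 274≤396, floor area 56≥24, dock doors 30≥22).
S2: dominated by S3 (lease 205≤274, floor area 117≥56, dock doors 31≥30).
S3: not dominated (best floor area).
S4: not dominated.
S5: not dominated (best dock doors).
S6: not dominated (best lease).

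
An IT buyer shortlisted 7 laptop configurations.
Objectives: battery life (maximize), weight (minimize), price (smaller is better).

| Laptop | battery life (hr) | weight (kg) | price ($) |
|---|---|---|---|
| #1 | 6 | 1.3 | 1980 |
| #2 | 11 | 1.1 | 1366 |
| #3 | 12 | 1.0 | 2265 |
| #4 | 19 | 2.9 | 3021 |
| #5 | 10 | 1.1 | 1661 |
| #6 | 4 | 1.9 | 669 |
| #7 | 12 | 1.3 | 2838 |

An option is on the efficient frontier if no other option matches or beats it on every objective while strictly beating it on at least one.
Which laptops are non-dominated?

#1: dominated by #2 (battery life 11≥6, weight 1.1≤1.3, price 1366≤1980).
#2: not dominated.
#3: not dominated (best weight).
#4: not dominated (best battery life).
#5: dominated by #2 (battery life 11≥10, weight 1.1≤1.1, price 1366≤1661).
#6: not dominated (best price).
#7: dominated by #3 (battery life 12≥12, weight 1.0≤1.3, price 2265≤2838).

#2, #3, #4, #6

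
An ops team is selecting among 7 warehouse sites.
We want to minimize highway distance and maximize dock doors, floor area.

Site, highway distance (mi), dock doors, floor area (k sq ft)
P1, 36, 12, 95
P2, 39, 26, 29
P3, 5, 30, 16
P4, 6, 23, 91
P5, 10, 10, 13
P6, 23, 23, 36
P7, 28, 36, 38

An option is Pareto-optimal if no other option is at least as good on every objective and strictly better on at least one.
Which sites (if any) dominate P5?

P3: highway distance 5≤10, dock doors 30≥10, floor area 16≥13 — dominates P5.
P4: highway distance 6≤10, dock doors 23≥10, floor area 91≥13 — dominates P5.
Others (P1, P2, P6, P7) are each worse than P5 on at least one objective.

P3, P4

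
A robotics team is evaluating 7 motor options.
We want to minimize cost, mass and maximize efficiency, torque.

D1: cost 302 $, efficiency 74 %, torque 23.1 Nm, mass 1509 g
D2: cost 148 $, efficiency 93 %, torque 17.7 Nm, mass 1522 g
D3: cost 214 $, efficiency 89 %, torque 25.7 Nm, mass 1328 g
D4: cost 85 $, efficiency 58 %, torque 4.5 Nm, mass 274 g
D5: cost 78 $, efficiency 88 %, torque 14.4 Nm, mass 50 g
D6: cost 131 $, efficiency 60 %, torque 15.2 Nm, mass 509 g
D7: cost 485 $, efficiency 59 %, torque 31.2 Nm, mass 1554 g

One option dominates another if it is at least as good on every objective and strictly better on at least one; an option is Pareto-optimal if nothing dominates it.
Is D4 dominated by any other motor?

D5 vs D4: cost 78≤85, efficiency 88≥58, torque 14.4≥4.5, mass 50≤274 — D5 is at least as good on every objective and strictly better on at least one, so D5 dominates D4.

Yes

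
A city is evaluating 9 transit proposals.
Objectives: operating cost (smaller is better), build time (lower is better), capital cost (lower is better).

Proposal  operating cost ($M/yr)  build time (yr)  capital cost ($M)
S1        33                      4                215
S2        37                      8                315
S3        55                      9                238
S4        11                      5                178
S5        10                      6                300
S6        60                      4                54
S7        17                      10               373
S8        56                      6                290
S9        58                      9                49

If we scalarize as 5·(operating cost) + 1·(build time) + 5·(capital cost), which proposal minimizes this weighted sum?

S9

S1: 5·33 + 1·4 + 5·215 = 1244
S2: 5·37 + 1·8 + 5·315 = 1768
S3: 5·55 + 1·9 + 5·238 = 1474
S4: 5·11 + 1·5 + 5·178 = 950
S5: 5·10 + 1·6 + 5·300 = 1556
S6: 5·60 + 1·4 + 5·54 = 574
S7: 5·17 + 1·10 + 5·373 = 1960
S8: 5·56 + 1·6 + 5·290 = 1736
S9: 5·58 + 1·9 + 5·49 = 544
Lowest: S9 at 544.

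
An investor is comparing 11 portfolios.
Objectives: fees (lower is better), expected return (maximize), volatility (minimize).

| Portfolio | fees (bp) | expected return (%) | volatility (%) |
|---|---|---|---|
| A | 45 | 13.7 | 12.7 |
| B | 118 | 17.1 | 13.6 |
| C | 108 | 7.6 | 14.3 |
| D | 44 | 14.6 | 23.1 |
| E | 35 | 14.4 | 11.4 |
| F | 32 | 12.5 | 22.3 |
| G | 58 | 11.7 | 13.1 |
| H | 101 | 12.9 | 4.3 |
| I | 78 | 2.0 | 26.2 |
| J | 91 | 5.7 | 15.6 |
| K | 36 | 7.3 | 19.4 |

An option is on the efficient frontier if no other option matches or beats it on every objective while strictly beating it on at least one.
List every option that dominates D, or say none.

A: worse on fees (45 vs 44).
B: worse on fees (118 vs 44).
C: worse on fees (108 vs 44).
E: worse on expected return (14.4 vs 14.6).
F: worse on expected return (12.5 vs 14.6).
G: worse on fees (58 vs 44).
H: worse on fees (101 vs 44).
I: worse on fees (78 vs 44).
J: worse on fees (91 vs 44).
K: worse on expected return (7.3 vs 14.6).
No option dominates D.

none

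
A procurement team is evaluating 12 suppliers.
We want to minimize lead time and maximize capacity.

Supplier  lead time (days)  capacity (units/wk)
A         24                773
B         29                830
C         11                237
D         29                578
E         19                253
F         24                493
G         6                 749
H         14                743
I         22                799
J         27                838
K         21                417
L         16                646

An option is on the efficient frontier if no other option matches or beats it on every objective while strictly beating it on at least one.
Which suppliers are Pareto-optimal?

A: dominated by I (lead time 22≤24, capacity 799≥773).
B: dominated by J (lead time 27≤29, capacity 838≥830).
C: dominated by G (lead time 6≤11, capacity 749≥237).
D: dominated by A (lead time 24≤29, capacity 773≥578).
E: dominated by G (lead time 6≤19, capacity 749≥253).
F: dominated by A (lead time 24≤24, capacity 773≥493).
G: not dominated (best lead time).
H: dominated by G (lead time 6≤14, capacity 749≥743).
I: not dominated.
J: not dominated (best capacity).
K: dominated by G (lead time 6≤21, capacity 749≥417).
L: dominated by G (lead time 6≤16, capacity 749≥646).

G, I, J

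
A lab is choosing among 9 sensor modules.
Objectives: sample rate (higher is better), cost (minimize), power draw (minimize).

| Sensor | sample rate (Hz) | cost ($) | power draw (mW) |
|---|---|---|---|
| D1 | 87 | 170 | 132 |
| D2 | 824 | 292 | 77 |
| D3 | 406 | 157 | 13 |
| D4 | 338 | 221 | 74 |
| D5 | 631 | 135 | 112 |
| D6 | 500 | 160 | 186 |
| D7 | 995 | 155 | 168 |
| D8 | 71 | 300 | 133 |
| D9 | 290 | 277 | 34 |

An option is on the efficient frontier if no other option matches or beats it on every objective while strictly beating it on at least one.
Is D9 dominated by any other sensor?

Yes

D3 vs D9: sample rate 406≥290, cost 157≤277, power draw 13≤34 — D3 is at least as good on every objective and strictly better on at least one, so D3 dominates D9.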